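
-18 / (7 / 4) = -72 / 7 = -10.29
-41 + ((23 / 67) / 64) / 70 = -12306537 / 300160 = -41.00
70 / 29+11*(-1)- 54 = -1815 / 29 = -62.59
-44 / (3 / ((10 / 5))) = -88 / 3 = -29.33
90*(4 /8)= 45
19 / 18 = 1.06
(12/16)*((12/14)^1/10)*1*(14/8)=9/80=0.11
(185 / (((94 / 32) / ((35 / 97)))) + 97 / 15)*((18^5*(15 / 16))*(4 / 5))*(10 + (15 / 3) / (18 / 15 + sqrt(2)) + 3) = 15087996406656 / 159565 + 11787497192700*sqrt(2) / 31913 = 616915917.58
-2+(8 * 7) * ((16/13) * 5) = 342.62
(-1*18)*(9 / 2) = -81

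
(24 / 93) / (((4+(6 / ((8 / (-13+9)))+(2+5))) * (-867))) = -1 / 26877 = -0.00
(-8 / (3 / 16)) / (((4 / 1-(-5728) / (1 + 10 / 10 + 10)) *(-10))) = 16 / 1805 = 0.01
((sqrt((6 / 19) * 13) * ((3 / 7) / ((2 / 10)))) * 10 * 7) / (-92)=-75 * sqrt(1482) / 874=-3.30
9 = 9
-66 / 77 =-6 / 7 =-0.86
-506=-506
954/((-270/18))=-318/5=-63.60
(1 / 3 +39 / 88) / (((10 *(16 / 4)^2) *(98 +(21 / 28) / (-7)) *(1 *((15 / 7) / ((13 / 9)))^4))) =19681013807 / 1922817310920000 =0.00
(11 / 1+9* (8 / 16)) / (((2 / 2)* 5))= 31 / 10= 3.10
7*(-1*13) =-91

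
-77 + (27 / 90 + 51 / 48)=-6051 / 80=-75.64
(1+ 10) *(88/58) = 16.69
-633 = -633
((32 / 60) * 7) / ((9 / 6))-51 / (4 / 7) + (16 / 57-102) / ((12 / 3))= -383693 / 3420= -112.19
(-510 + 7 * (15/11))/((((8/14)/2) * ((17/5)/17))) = -192675/22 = -8757.95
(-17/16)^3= -4913/4096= -1.20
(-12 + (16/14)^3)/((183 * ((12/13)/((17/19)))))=-199121/3577833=-0.06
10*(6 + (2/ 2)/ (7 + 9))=485/ 8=60.62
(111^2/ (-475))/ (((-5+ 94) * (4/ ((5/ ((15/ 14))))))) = -28749/ 84550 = -0.34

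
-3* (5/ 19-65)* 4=14760/ 19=776.84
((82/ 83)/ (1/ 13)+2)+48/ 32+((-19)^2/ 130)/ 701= 61823904/ 3781895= 16.35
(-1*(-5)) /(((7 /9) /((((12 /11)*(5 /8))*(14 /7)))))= 675 /77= 8.77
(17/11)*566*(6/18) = 9622/33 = 291.58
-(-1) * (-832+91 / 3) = -801.67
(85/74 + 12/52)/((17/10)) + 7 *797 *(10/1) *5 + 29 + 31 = 2281471405/8177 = 279010.81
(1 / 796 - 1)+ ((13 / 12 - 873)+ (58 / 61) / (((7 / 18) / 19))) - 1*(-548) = -141970039 / 509838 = -278.46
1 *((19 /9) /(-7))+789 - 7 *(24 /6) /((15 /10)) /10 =786.83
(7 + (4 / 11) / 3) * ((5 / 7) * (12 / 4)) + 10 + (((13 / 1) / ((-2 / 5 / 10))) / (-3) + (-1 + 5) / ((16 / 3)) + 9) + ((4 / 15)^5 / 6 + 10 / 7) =101580992071 / 701662500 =144.77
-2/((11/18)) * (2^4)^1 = -576/11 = -52.36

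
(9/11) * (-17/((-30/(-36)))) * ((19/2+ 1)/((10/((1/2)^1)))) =-9639/1100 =-8.76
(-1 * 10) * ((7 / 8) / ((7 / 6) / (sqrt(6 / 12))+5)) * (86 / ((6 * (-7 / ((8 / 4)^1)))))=3225 / 401 -1505 * sqrt(2) / 802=5.39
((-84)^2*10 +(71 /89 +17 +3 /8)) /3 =23526.06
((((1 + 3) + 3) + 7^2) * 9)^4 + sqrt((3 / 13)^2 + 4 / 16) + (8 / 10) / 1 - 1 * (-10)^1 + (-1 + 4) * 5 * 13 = 64524128462.35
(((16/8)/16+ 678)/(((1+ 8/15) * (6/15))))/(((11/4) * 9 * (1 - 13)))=-135625/36432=-3.72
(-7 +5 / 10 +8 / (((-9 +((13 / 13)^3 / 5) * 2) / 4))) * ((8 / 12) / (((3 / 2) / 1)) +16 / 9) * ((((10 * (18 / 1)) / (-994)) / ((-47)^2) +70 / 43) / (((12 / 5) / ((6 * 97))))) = -54601885201000 / 6089901531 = -8965.97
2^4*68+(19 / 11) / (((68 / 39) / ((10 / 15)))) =407159 / 374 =1088.66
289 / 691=0.42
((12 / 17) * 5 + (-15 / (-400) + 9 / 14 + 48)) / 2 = 497037 / 19040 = 26.10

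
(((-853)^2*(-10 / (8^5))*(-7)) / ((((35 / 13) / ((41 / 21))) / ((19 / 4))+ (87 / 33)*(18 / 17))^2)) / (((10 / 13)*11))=21586965752899676129 / 1116070206946541568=19.34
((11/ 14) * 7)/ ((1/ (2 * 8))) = 88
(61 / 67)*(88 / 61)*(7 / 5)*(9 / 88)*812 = 51156 / 335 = 152.70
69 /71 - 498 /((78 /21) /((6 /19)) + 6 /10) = -1811514 /46079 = -39.31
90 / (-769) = -90 / 769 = -0.12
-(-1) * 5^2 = 25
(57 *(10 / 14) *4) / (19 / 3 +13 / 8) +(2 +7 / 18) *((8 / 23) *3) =2117804 / 92253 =22.96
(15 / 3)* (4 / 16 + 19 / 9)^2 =36125 / 1296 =27.87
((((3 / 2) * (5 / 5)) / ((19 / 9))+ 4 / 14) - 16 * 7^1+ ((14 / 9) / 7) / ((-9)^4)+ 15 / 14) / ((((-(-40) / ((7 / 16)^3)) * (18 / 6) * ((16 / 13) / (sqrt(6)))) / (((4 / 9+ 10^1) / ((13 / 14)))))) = -13918148582723 * sqrt(6) / 19852254904320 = -1.72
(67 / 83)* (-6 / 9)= -134 / 249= -0.54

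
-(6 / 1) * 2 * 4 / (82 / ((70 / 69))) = -560 / 943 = -0.59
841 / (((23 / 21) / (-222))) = -3920742 / 23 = -170467.04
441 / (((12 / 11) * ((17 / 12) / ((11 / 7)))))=7623 / 17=448.41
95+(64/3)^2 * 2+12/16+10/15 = 36239/36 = 1006.64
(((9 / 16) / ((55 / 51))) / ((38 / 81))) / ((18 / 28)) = 28917 / 16720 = 1.73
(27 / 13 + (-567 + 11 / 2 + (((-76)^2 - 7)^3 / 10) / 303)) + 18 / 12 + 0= 831993418109 / 13130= 63365835.35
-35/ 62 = -0.56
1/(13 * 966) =1/12558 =0.00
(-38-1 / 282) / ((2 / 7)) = -75019 / 564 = -133.01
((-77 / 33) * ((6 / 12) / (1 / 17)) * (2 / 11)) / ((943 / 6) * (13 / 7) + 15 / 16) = -13328 / 1082257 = -0.01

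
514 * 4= 2056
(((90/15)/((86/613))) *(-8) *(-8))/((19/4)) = 470784/817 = 576.24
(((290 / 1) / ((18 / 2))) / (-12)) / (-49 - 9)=5 / 108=0.05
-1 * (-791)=791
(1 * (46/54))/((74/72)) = 0.83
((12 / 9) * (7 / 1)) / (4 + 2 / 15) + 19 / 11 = 1359 / 341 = 3.99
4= 4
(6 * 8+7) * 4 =220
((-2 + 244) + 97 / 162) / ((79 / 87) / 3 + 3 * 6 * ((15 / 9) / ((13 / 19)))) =14816477 / 2696346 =5.50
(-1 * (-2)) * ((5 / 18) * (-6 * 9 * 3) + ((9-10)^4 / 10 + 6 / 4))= -434 / 5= -86.80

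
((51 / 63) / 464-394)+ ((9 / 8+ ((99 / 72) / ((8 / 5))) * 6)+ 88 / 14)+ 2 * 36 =-6030197 / 19488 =-309.43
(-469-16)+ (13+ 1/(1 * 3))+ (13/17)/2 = -48071/102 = -471.28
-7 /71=-0.10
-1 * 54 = -54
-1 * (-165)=165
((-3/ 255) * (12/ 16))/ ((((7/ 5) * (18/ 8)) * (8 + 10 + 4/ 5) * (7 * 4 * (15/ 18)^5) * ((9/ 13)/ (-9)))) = 4212/ 24469375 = 0.00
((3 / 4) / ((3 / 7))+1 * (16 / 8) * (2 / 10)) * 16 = 172 / 5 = 34.40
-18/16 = -9/8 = -1.12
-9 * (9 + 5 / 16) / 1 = -1341 / 16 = -83.81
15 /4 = 3.75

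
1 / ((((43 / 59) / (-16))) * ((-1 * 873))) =944 / 37539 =0.03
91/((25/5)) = 91/5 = 18.20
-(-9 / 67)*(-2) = -18 / 67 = -0.27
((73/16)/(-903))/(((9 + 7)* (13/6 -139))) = 73/31631488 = 0.00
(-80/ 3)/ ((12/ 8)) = -17.78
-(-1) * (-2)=-2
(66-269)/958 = -0.21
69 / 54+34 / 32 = 337 / 144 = 2.34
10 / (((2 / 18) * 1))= 90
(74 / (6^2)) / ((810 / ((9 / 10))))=37 / 16200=0.00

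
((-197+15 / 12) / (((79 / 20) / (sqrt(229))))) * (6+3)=-35235 * sqrt(229) / 79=-6749.40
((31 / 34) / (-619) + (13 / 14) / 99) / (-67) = -57658 / 488593413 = -0.00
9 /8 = 1.12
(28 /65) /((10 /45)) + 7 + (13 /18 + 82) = 107243 /1170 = 91.66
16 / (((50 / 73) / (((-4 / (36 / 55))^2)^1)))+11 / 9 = 70763 / 81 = 873.62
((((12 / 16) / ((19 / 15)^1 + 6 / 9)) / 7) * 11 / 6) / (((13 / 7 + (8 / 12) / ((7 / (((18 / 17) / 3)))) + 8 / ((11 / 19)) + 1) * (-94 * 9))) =-10285 / 1430953728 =-0.00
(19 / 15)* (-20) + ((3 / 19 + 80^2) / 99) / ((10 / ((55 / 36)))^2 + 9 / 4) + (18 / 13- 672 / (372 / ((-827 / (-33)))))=-1121468305394 / 16544288475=-67.79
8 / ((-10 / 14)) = -56 / 5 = -11.20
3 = 3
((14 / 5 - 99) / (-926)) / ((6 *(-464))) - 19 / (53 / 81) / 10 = -1983784181 / 683165760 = -2.90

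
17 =17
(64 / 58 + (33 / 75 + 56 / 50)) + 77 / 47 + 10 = 487332 / 34075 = 14.30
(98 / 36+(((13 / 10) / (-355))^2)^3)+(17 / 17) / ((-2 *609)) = 9951790807112696318580043 / 3656862792557296875000000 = 2.72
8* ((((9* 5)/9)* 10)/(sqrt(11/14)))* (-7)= -2800* sqrt(154)/11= -3158.83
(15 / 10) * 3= 9 / 2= 4.50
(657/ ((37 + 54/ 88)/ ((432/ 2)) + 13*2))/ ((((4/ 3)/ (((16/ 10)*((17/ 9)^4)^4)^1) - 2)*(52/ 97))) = -14736565469154864589494684048/ 629445302981483653002018863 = -23.41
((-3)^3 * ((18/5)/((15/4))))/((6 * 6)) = -18/25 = -0.72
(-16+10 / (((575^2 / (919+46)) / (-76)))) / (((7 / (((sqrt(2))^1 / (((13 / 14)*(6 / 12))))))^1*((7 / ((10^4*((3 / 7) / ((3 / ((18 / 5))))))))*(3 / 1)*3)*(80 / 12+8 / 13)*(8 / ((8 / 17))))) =-115649280*sqrt(2) / 31286647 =-5.23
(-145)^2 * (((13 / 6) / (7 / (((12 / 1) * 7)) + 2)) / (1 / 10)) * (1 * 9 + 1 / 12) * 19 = 113211215 / 3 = 37737071.67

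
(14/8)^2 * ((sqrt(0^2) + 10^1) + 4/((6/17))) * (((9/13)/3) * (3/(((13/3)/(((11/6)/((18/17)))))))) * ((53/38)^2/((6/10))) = 58.60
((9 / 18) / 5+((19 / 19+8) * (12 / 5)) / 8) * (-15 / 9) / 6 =-7 / 9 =-0.78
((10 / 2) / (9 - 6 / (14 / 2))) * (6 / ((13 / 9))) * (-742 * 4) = -1869840 / 247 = -7570.20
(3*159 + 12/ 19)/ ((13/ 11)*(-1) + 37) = 99825/ 7486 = 13.33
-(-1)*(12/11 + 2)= 34/11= 3.09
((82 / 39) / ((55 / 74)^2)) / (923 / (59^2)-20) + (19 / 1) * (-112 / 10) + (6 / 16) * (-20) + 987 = 12424357956121 / 16209057150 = 766.51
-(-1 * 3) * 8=24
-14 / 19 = -0.74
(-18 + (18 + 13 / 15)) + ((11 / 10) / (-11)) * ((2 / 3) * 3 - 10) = 5 / 3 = 1.67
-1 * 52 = -52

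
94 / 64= 47 / 32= 1.47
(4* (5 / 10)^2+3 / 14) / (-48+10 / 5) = -17 / 644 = -0.03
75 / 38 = 1.97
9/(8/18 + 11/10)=810/139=5.83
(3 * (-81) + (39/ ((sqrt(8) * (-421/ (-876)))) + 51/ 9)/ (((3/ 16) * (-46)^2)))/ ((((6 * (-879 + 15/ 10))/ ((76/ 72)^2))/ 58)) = 2422222999/ 812159946 - 1528474 * sqrt(2)/ 2435322915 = 2.98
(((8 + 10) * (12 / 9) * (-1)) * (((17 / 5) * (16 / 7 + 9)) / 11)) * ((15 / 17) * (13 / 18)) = -4108 / 77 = -53.35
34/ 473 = 0.07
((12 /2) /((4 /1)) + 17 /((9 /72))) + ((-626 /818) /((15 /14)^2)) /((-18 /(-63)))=24877439 /184050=135.17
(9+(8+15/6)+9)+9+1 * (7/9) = 689/18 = 38.28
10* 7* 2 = 140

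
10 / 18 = 5 / 9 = 0.56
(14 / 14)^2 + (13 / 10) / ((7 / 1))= 83 / 70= 1.19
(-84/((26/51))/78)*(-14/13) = 4998/2197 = 2.27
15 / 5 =3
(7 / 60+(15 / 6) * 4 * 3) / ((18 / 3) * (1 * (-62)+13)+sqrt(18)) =-0.10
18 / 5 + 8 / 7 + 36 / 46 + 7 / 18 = 85699 / 14490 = 5.91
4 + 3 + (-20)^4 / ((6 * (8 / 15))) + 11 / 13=50007.85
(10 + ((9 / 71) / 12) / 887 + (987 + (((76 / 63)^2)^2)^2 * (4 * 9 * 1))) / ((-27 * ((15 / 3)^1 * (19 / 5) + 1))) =-8046517220198513357983 / 3750745577737840804080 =-2.15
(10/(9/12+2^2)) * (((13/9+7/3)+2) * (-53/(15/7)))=-154336/513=-300.85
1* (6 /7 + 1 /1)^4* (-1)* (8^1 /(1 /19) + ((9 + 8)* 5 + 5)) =-6911762 /2401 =-2878.70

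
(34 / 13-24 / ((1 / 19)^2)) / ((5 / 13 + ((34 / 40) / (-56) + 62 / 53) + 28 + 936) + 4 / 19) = -126992528320 / 14159745933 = -8.97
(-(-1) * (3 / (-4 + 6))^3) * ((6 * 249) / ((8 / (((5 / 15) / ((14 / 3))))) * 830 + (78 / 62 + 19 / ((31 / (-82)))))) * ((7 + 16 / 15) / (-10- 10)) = -813483 / 37164400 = -0.02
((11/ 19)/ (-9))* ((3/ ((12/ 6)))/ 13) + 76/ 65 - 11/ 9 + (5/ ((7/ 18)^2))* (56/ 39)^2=19681741/ 288990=68.11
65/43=1.51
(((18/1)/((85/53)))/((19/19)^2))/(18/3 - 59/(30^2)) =171720/90797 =1.89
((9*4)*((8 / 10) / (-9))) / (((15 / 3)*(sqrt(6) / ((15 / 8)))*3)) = -sqrt(6) / 15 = -0.16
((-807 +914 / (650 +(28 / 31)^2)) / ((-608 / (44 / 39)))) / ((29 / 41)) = 56808736171 / 26879902452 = 2.11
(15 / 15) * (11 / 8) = 11 / 8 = 1.38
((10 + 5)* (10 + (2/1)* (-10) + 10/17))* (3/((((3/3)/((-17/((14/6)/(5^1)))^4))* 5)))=-358157700000/2401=-149170220.74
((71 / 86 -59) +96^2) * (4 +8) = 109893.91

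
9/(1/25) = 225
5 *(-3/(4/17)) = -255/4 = -63.75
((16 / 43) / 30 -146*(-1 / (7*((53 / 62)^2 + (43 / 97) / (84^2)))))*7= 12393242846152 / 62008196655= 199.86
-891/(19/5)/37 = -6.34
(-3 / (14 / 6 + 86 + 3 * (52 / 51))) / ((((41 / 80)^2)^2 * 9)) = -696320000 / 13170872021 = -0.05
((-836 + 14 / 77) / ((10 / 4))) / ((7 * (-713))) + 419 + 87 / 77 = 115346138 / 274505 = 420.20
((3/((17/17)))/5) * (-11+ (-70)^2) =14667/5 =2933.40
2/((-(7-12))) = 2/5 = 0.40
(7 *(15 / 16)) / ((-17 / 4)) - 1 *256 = -17513 / 68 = -257.54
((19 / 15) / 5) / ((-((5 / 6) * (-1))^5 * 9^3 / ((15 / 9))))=608 / 421875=0.00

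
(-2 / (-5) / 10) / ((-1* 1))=-1 / 25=-0.04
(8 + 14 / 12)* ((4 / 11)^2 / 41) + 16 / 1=21688 / 1353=16.03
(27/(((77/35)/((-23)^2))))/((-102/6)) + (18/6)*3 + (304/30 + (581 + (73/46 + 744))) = 124361939/129030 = 963.82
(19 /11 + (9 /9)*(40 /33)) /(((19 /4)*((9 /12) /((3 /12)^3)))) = 97 /7524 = 0.01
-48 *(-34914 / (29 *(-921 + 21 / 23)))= -6424176 / 102283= -62.81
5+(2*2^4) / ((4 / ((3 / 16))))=13 / 2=6.50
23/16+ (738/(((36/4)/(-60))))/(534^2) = 539989/380208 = 1.42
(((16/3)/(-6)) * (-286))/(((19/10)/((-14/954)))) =-160160/81567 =-1.96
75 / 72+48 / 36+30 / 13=487 / 104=4.68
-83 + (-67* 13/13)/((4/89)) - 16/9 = -56719/36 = -1575.53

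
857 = 857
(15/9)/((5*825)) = 1/2475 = 0.00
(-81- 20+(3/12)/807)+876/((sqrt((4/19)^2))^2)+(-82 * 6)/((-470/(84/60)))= 37294098583/1896450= 19665.22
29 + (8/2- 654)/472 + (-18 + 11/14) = 17195/1652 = 10.41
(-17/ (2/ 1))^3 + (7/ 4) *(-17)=-5151/ 8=-643.88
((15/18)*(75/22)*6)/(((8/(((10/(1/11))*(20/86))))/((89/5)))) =970.20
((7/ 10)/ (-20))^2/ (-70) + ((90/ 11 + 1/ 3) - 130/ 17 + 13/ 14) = 2822172511/ 1570800000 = 1.80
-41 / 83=-0.49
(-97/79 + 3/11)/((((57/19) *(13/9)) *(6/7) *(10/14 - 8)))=20335/576147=0.04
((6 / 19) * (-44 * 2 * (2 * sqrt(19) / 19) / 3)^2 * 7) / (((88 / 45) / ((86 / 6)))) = 1059520 / 361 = 2934.96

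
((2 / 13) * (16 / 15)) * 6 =64 / 65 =0.98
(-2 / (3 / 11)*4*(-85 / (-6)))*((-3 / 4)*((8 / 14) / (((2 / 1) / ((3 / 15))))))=374 / 21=17.81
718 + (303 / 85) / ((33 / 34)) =39692 / 55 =721.67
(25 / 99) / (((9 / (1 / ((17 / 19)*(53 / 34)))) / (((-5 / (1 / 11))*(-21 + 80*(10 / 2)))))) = -419.35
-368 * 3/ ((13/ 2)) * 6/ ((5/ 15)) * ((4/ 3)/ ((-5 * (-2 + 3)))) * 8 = 423936/ 65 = 6522.09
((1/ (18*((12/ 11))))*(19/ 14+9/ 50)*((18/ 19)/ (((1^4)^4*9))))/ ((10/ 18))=2959/ 199500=0.01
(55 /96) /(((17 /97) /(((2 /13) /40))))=1067 /84864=0.01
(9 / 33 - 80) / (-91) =877 / 1001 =0.88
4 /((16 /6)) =3 /2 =1.50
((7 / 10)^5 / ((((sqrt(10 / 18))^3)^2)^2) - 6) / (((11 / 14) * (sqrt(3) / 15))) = -3101497791 * sqrt(3) / 1718750000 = -3.13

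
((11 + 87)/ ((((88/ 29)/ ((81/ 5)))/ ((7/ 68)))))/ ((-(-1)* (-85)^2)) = 0.01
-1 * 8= -8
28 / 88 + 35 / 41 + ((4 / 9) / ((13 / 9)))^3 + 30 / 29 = 128469573 / 57469126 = 2.24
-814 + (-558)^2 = 310550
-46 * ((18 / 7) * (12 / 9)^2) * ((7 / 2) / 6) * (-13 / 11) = 4784 / 33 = 144.97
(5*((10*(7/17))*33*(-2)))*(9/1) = -207900/17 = -12229.41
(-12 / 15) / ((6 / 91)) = -182 / 15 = -12.13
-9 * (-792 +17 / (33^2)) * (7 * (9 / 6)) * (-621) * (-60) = 2788632473.80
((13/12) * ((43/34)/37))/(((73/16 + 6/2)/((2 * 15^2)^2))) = 75465000/76109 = 991.54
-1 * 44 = -44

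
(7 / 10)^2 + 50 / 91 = 9459 / 9100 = 1.04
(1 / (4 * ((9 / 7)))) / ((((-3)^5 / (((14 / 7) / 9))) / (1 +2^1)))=-7 / 13122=-0.00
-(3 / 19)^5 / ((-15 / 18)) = 1458 / 12380495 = 0.00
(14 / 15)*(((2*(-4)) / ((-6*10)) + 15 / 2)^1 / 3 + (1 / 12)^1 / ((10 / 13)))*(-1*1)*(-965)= 258041 / 108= 2389.27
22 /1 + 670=692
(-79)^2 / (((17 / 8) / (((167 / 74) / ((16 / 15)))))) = 15633705 / 2516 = 6213.71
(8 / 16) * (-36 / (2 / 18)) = -162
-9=-9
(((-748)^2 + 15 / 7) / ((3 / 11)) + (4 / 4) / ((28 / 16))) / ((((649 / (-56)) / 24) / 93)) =-395106278.46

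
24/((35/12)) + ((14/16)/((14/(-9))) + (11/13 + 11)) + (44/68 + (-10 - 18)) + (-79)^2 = 771415793/123760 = 6233.16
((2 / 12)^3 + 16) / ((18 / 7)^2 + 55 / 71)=2.17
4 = 4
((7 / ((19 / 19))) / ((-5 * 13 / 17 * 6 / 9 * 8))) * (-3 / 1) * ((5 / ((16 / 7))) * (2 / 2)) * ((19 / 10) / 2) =142443 / 66560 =2.14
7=7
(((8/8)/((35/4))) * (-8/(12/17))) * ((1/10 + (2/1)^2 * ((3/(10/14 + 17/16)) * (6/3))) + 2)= -100572/4975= -20.22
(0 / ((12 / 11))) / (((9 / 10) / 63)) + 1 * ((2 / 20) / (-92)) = -1 / 920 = -0.00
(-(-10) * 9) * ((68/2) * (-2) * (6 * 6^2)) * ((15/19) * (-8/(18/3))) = 26438400/19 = 1391494.74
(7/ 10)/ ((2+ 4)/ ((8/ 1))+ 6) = 14/ 135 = 0.10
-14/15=-0.93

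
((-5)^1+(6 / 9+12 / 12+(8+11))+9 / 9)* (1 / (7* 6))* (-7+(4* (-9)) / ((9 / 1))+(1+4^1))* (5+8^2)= -1150 / 7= -164.29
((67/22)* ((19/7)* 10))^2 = 40513225/5929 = 6833.06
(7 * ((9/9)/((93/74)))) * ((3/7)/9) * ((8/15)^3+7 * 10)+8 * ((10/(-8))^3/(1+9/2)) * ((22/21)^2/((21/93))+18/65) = 4.01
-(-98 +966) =-868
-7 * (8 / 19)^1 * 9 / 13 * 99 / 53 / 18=-2772 / 13091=-0.21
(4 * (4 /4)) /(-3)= -1.33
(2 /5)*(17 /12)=17 /30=0.57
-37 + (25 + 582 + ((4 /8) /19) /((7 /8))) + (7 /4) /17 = 5156283 /9044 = 570.13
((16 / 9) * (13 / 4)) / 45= 52 / 405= 0.13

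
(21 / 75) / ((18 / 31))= 217 / 450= 0.48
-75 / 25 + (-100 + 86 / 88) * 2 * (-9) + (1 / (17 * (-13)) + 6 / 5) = 43286497 / 24310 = 1780.60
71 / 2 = 35.50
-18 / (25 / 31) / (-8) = 279 / 100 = 2.79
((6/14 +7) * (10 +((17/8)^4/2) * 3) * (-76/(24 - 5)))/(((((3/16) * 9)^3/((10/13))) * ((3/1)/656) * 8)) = -2181088480/413343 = -5276.70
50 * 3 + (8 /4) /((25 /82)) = 3914 /25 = 156.56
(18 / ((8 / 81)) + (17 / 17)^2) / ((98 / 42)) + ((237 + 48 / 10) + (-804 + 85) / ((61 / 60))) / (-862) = 291056859 / 3680740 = 79.08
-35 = -35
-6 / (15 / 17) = -34 / 5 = -6.80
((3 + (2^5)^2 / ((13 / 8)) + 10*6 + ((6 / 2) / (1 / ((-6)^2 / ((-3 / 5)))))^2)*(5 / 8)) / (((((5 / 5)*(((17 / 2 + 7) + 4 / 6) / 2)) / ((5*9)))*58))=290392425 / 146276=1985.24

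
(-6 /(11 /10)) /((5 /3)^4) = -0.71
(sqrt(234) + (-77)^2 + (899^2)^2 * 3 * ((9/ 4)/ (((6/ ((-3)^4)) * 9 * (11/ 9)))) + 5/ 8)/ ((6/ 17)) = 17 * sqrt(26)/ 2 + 1011871188281039/ 66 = 15331381640665.14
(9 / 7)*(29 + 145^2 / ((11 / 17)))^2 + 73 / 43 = 49528557872263 / 36421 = 1359890114.83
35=35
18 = 18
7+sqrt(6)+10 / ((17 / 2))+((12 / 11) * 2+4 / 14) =sqrt(6)+13933 / 1309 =13.09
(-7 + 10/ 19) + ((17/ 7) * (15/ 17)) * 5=564/ 133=4.24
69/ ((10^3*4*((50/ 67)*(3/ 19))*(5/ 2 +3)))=29279/ 1100000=0.03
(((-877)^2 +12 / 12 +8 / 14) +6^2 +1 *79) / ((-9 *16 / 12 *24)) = -5384719 / 2016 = -2670.99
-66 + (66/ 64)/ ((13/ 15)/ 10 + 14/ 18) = -403359/ 6224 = -64.81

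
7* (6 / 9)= 14 / 3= 4.67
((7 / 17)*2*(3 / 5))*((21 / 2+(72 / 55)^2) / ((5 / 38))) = 58966614 / 1285625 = 45.87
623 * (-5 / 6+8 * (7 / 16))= 4984 / 3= 1661.33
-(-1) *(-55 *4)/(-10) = 22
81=81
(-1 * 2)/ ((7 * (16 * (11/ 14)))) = -1/ 44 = -0.02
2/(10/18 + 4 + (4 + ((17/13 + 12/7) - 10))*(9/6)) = 3276/145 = 22.59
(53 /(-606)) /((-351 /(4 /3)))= 0.00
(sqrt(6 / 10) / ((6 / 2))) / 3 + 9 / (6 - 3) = sqrt(15) / 45 + 3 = 3.09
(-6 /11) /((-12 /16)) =8 /11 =0.73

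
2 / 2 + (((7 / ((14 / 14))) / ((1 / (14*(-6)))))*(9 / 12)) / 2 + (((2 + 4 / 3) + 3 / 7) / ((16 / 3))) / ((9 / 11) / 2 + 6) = -1732303 / 7896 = -219.39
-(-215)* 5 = 1075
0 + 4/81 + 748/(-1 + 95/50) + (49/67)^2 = 302411917/363609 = 831.70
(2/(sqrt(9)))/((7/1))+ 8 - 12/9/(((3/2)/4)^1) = 286/63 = 4.54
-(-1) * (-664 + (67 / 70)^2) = -3249111 / 4900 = -663.08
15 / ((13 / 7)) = 8.08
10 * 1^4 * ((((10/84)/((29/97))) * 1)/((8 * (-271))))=-2425/1320312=-0.00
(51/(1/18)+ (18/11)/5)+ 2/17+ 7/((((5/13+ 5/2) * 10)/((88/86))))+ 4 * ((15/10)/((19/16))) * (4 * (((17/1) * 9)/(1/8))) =1469908383362/57292125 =25656.38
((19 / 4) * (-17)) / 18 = -4.49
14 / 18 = 7 / 9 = 0.78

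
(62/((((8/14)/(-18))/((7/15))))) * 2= -9114/5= -1822.80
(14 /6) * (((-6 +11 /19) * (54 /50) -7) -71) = -195.66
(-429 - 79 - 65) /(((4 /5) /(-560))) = 401100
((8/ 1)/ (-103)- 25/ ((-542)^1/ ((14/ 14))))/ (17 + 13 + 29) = -1761/ 3293734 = -0.00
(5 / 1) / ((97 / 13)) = 65 / 97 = 0.67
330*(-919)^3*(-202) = 51738262922940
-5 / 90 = -1 / 18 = -0.06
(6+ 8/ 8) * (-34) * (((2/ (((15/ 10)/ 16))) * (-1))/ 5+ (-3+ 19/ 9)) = 55216/ 45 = 1227.02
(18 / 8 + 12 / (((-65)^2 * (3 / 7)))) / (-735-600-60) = -38137 / 23575500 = -0.00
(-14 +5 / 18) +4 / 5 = -1163 / 90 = -12.92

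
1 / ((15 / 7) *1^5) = 7 / 15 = 0.47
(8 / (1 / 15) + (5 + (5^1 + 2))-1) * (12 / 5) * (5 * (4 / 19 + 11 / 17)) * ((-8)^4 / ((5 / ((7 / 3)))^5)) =9992201977856 / 81759375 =122214.75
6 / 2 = 3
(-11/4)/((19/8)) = -22/19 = -1.16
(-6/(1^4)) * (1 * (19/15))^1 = -38/5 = -7.60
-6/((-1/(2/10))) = 6/5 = 1.20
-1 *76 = -76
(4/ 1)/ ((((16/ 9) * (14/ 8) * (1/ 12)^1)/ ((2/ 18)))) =12/ 7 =1.71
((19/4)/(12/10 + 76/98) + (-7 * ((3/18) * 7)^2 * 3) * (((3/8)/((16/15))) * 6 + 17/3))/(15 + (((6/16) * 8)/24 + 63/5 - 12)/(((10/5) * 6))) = -306468295/20993016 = -14.60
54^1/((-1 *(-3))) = 18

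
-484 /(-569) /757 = 484 /430733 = 0.00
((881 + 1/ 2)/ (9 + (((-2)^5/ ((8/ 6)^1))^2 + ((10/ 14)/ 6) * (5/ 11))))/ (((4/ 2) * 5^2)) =407253/ 13514750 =0.03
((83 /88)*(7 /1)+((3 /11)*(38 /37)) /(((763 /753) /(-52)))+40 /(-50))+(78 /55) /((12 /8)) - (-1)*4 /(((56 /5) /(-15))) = -161278021 /12421640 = -12.98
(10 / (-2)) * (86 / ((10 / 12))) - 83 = -599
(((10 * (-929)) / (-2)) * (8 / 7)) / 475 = 7432 / 665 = 11.18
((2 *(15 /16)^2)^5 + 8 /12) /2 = 1798670648611 /206158430208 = 8.72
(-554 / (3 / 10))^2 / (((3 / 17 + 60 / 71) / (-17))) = -629760940400 / 11097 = -56750557.84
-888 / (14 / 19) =-8436 / 7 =-1205.14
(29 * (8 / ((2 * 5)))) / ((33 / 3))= 116 / 55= 2.11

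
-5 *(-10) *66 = 3300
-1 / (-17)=1 / 17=0.06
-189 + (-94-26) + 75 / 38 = -11667 / 38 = -307.03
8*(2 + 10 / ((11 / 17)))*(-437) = -671232 / 11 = -61021.09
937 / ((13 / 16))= 14992 / 13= 1153.23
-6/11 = -0.55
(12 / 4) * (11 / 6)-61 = -111 / 2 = -55.50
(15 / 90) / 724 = 1 / 4344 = 0.00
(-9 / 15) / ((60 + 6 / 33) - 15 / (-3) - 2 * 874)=33 / 92555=0.00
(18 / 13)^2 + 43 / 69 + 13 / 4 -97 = -4254383 / 46644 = -91.21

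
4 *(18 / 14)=5.14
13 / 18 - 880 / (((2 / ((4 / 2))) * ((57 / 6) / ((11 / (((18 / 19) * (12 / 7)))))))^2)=-651137 / 1458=-446.60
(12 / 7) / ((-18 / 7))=-2 / 3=-0.67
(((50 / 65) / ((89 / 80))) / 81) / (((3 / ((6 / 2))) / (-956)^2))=7801.67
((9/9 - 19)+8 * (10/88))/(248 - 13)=-4/55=-0.07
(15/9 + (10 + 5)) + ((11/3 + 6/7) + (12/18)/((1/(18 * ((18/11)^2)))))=135493/2541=53.32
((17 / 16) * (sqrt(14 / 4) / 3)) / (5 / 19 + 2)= 323 * sqrt(14) / 4128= 0.29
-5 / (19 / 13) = -65 / 19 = -3.42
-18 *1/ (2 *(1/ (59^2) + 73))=-31329/ 254114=-0.12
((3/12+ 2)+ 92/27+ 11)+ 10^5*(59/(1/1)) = 637201799/108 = 5900016.66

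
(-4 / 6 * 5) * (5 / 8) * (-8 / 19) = 50 / 57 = 0.88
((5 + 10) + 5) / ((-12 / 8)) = -40 / 3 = -13.33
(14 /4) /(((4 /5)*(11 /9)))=315 /88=3.58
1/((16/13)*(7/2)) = 13/56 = 0.23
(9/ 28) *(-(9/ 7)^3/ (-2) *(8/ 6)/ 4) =0.11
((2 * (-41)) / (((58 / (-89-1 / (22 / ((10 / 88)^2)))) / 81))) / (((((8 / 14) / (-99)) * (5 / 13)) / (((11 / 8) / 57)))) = -3436785499329 / 31032320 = -110748.58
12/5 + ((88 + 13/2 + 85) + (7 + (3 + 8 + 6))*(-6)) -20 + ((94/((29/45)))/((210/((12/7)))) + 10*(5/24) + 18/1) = 3339979/85260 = 39.17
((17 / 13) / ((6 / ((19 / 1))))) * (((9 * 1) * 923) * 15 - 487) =20045057 / 39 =513975.82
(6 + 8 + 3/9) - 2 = 12.33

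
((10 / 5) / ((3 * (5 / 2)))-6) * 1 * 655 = -11266 / 3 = -3755.33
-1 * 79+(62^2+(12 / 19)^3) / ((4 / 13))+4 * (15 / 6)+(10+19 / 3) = 256001587 / 20577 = 12441.15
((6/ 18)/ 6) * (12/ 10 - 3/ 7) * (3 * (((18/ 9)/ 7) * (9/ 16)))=81/ 3920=0.02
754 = 754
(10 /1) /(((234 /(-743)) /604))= -2243860 /117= -19178.29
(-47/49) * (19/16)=-893/784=-1.14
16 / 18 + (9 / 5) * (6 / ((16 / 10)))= 275 / 36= 7.64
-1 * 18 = -18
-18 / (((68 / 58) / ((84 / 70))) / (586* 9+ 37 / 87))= -1651950 / 17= -97173.53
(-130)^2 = 16900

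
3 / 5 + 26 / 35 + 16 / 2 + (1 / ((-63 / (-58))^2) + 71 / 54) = 456643 / 39690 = 11.51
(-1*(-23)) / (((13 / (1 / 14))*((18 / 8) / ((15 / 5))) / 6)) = 92 / 91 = 1.01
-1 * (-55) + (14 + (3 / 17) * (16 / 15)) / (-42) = 32524 / 595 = 54.66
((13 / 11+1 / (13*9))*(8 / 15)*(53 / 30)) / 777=324784 / 224999775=0.00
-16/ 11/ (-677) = 16/ 7447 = 0.00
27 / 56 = 0.48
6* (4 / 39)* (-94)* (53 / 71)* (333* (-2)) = 26544096 / 923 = 28758.50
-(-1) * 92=92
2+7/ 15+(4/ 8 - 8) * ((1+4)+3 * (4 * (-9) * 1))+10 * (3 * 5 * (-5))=749/ 30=24.97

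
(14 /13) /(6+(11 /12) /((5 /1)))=120 /689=0.17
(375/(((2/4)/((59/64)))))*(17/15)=25075/32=783.59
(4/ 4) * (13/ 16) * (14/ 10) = 91/ 80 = 1.14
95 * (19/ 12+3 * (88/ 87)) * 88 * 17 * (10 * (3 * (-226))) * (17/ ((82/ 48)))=-52647734356800/ 1189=-44279002823.21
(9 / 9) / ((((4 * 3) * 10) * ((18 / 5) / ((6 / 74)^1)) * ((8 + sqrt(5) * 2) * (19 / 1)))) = 1 / 556776 - sqrt(5) / 2227104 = 0.00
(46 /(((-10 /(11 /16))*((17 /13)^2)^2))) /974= -7225933 /6507956320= -0.00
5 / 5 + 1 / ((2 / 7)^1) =9 / 2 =4.50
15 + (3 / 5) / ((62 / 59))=4827 / 310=15.57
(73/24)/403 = 73/9672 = 0.01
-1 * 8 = -8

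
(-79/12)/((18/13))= -1027/216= -4.75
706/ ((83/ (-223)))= -157438/ 83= -1896.84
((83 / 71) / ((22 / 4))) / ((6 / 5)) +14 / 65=59777 / 152295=0.39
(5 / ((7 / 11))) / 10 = 11 / 14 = 0.79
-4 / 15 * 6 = -1.60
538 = 538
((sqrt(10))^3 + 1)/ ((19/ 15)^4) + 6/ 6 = 180946/ 130321 + 506250*sqrt(10)/ 130321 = 13.67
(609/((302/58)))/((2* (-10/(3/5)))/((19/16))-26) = -1006677/465382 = -2.16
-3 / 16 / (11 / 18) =-27 / 88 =-0.31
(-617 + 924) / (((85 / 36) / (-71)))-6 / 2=-784947 / 85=-9234.67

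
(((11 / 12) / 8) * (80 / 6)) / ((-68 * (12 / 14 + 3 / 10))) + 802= 79511563 / 99144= 801.98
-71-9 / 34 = -2423 / 34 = -71.26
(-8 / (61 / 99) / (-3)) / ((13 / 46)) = 12144 / 793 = 15.31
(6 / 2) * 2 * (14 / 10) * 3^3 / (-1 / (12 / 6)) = -2268 / 5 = -453.60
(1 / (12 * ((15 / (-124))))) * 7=-217 / 45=-4.82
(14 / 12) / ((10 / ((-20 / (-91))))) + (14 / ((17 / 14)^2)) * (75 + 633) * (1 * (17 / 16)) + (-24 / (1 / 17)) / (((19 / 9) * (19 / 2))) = 1704637403 / 239343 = 7122.15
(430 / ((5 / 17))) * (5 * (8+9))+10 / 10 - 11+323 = 124583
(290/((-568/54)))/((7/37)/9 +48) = -1303695/2270722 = -0.57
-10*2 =-20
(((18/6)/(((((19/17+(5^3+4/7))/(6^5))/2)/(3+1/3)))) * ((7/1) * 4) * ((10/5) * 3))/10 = 77728896/3769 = 20623.21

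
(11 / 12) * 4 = 11 / 3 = 3.67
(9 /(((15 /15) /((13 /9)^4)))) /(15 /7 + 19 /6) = 399854 /54189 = 7.38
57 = 57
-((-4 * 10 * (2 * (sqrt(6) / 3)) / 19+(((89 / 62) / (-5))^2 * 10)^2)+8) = -801559041 / 92352100+80 * sqrt(6) / 57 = -5.24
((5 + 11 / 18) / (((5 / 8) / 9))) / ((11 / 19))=7676 / 55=139.56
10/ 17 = 0.59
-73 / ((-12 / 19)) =115.58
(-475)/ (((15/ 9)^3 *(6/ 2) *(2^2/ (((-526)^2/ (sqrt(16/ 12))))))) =-11827899 *sqrt(3)/ 10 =-2048652.20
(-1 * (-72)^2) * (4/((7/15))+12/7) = -373248/7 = -53321.14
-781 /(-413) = 781 /413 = 1.89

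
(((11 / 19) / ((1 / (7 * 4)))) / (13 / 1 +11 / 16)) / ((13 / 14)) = 68992 / 54093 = 1.28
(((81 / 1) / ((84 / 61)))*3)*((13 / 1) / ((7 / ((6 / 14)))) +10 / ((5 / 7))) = 3582225 / 1372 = 2610.95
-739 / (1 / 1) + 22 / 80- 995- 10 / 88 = -762889 / 440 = -1733.84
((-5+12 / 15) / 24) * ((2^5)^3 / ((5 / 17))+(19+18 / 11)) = -42901257 / 2200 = -19500.57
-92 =-92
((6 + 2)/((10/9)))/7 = 36/35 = 1.03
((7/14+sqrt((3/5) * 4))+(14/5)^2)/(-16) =-417/800 - sqrt(15)/40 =-0.62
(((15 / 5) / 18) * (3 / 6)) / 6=1 / 72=0.01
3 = 3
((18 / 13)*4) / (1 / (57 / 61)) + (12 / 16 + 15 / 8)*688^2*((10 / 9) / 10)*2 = 656895448 / 2379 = 276122.51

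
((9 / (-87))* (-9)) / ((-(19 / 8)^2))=-1728 / 10469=-0.17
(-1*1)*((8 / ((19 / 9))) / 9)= -8 / 19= -0.42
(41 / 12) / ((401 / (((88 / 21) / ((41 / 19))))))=418 / 25263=0.02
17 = 17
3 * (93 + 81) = 522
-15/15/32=-1/32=-0.03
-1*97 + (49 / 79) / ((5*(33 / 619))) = -1234064 / 13035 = -94.67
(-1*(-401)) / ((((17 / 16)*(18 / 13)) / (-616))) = -25689664 / 153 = -167906.30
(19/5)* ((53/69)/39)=1007/13455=0.07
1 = 1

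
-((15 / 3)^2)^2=-625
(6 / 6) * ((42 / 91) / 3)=2 / 13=0.15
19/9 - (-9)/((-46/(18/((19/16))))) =-0.85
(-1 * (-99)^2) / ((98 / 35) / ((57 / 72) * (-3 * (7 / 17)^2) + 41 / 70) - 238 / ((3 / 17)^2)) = 435487833 / 338897006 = 1.29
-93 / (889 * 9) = -31 / 2667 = -0.01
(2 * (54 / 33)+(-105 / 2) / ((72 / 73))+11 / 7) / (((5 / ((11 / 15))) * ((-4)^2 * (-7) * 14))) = 178831 / 39513600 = 0.00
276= 276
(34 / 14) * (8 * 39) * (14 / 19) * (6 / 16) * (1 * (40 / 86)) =79560 / 817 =97.38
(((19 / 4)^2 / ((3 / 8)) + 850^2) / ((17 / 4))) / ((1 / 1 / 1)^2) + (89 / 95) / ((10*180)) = 494231155513 / 2907000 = 170014.16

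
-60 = -60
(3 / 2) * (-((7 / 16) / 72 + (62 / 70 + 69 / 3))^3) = -893938565263576013 / 43698880512000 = -20456.78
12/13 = 0.92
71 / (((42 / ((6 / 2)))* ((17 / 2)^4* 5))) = 568 / 2923235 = 0.00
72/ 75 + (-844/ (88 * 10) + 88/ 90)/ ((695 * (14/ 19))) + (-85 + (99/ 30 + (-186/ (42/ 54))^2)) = 57108.57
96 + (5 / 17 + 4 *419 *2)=58621 / 17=3448.29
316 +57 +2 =375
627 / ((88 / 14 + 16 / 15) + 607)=65835 / 64507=1.02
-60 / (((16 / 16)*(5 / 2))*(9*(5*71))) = -8 / 1065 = -0.01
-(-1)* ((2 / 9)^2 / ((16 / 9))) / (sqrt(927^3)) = sqrt(103) / 10311948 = 0.00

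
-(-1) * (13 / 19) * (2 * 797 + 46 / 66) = 684125 / 627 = 1091.11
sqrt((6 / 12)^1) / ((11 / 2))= sqrt(2) / 11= 0.13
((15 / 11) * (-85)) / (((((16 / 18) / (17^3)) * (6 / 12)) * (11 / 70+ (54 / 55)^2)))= -108525099375 / 94958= -1142874.74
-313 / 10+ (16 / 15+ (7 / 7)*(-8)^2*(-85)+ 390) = -5080.23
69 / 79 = 0.87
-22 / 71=-0.31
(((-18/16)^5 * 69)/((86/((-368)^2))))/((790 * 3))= -82.62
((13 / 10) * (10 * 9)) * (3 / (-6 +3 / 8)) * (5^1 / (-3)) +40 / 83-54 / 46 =197215 / 1909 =103.31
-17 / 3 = -5.67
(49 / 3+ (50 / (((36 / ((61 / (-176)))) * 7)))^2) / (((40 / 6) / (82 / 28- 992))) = -111255801776351 / 45898997760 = -2423.93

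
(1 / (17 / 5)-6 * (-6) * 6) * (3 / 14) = 11031 / 238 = 46.35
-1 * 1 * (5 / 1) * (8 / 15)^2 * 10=-128 / 9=-14.22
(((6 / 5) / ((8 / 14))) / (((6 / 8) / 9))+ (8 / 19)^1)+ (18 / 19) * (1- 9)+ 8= 2474 / 95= 26.04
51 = 51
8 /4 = 2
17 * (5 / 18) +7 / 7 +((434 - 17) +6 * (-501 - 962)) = -150395 / 18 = -8355.28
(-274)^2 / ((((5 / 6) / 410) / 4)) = 147749568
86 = 86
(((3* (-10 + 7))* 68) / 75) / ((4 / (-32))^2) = -13056 / 25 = -522.24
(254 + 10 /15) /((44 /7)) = 40.52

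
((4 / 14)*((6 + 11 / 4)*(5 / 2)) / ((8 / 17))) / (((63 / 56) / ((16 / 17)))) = 11.11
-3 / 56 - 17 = -955 / 56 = -17.05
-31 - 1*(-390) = 359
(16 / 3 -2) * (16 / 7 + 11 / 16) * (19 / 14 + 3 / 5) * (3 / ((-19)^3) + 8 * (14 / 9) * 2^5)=124609346401 / 16132368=7724.18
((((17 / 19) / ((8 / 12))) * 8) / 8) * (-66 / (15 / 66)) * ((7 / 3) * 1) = -86394 / 95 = -909.41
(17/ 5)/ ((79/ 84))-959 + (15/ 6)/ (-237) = -2264287/ 2370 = -955.40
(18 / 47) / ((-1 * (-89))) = 18 / 4183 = 0.00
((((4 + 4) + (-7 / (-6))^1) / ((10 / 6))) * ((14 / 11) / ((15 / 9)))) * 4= 84 / 5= 16.80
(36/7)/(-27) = -4/21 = -0.19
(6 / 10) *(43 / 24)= 43 / 40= 1.08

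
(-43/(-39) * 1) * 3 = 3.31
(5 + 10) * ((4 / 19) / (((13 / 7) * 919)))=420 / 226993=0.00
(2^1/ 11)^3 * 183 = 1464/ 1331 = 1.10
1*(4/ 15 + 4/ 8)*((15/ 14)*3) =69/ 28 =2.46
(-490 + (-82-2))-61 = -635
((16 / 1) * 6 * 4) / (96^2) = 1 / 24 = 0.04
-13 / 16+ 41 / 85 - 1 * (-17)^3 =6681231 / 1360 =4912.67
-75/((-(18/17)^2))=7225/108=66.90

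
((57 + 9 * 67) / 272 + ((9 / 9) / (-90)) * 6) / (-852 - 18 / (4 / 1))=-2407 / 873630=-0.00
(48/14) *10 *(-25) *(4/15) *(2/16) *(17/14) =-1700/49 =-34.69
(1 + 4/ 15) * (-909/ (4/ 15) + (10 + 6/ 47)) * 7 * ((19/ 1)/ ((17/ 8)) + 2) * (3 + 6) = -23709183687/ 7990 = -2967357.16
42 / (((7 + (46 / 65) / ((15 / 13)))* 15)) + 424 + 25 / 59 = 14310801 / 33689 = 424.79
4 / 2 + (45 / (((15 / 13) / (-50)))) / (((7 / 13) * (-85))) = 5308 / 119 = 44.61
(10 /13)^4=10000 /28561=0.35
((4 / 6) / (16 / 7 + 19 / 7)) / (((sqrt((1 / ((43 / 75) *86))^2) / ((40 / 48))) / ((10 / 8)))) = 1849 / 270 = 6.85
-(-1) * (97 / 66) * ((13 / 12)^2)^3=468200473 / 197074944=2.38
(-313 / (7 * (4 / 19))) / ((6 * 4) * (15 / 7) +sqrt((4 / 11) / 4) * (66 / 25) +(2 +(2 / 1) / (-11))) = -41907765625 / 10503902116 +377783175 * sqrt(11) / 21007804232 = -3.93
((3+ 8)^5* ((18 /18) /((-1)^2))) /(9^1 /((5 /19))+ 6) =805255 /201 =4006.24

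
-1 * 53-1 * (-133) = 80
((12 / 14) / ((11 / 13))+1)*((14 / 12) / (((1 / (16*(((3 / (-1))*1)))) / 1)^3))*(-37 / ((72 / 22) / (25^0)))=2936320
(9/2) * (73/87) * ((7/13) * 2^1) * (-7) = -28.46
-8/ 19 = -0.42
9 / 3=3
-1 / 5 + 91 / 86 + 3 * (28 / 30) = 1573 / 430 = 3.66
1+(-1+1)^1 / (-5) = 1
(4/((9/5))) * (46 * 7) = 6440/9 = 715.56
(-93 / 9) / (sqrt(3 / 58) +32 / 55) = -3164480 / 150951 +93775 * sqrt(174) / 150951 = -12.77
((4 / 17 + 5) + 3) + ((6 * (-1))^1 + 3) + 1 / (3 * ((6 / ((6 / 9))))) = 2420 / 459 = 5.27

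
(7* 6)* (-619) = -25998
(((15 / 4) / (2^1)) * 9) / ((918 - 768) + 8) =135 / 1264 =0.11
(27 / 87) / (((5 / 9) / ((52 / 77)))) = 4212 / 11165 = 0.38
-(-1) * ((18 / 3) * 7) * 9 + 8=386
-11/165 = -1/15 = -0.07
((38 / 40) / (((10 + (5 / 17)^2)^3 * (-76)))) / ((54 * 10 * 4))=-24137569 / 4280154199200000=-0.00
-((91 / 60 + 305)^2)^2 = -114398775942512161 / 12960000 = -8827066044.95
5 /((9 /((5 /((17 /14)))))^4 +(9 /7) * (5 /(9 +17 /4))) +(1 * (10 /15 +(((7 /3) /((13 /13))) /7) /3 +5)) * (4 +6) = 573358368680 /9886802631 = 57.99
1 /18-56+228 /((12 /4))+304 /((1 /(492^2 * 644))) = 853025790313 /18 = 47390321684.06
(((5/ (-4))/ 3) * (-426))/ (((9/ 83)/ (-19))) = -559835/ 18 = -31101.94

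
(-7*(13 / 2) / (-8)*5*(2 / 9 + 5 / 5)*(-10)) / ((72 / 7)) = -175175 / 5184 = -33.79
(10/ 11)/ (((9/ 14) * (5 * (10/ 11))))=0.31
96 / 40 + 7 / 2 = 5.90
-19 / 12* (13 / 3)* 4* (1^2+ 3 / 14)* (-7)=4199 / 18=233.28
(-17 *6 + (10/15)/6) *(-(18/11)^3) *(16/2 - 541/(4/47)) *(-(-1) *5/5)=-3772528830/1331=-2834356.75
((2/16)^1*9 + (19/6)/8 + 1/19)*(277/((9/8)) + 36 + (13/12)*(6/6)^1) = 14635565/32832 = 445.77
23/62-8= -473/62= -7.63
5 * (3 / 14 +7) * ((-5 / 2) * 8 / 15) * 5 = -5050 / 21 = -240.48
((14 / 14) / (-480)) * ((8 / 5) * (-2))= 1 / 150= 0.01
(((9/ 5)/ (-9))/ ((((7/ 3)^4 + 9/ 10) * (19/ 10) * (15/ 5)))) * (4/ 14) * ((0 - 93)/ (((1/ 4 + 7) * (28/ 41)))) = 4118040/ 667928261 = 0.01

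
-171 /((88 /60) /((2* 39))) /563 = -100035 /6193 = -16.15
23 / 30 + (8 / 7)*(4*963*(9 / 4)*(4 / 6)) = 1386881 / 210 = 6604.20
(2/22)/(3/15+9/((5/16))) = 1/319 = 0.00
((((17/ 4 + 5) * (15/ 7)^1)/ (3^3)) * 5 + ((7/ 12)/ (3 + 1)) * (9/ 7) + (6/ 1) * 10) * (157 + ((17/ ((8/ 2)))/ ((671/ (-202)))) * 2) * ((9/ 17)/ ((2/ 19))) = 63370314965/ 1277584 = 49601.68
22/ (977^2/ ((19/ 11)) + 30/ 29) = 12122/ 304495321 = 0.00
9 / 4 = 2.25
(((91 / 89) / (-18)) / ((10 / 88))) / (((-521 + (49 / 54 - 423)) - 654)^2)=-648648 / 3309845496805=-0.00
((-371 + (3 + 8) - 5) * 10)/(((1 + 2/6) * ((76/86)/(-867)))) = 204113475/76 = 2685703.62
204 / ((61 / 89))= 297.64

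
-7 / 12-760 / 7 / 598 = -19211 / 25116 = -0.76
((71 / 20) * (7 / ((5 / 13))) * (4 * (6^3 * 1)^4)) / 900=390671963136 / 625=625075141.02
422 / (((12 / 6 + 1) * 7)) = 422 / 21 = 20.10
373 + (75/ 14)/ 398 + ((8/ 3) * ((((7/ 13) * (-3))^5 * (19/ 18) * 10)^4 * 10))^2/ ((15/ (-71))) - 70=-223736179644381224989207238755990031642805211019671403975321061330009/ 2012543147127009216721519130217547352264937672772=-111170873510848261790.01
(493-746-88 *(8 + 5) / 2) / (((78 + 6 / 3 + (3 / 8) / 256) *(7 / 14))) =-3379200 / 163843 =-20.62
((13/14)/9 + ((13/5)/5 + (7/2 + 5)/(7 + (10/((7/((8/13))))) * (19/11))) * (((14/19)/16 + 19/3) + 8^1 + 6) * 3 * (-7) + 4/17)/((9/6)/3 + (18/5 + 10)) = -46.05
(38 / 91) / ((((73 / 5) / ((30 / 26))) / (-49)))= -19950 / 12337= -1.62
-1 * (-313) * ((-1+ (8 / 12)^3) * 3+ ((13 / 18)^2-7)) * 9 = -871079 / 36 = -24196.64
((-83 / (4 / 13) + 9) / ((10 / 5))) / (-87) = 1043 / 696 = 1.50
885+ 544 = 1429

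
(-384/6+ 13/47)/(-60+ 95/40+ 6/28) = 33544/30221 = 1.11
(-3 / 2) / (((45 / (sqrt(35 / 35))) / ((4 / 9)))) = -0.01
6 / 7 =0.86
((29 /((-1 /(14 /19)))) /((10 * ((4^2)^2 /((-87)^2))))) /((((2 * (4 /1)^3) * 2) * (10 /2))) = -0.05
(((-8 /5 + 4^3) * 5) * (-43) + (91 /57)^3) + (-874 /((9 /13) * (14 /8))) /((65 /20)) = -17674318787 /1296351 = -13633.90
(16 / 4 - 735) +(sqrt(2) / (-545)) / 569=-731 - sqrt(2) / 310105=-731.00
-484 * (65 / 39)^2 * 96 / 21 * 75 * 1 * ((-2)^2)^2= -154880000 / 21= -7375238.10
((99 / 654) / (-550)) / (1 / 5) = -3 / 2180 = -0.00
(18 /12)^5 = 243 /32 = 7.59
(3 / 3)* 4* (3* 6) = 72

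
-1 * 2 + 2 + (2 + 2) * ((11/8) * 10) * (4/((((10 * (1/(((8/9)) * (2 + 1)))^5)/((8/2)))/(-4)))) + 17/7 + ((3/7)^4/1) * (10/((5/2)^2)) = -138462461551/2917215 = -47463.92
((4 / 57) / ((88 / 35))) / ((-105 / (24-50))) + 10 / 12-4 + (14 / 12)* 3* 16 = 198785 / 3762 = 52.84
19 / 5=3.80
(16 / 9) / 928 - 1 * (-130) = 67861 / 522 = 130.00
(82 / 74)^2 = 1.23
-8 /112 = -1 /14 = -0.07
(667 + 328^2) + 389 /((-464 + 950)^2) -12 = 25565619233 /236196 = 108239.00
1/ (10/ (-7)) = -7/ 10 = -0.70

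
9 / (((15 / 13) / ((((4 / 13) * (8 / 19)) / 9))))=32 / 285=0.11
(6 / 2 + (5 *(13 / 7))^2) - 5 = 4127 / 49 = 84.22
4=4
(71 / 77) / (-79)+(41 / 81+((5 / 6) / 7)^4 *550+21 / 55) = 2223618049 / 2253386520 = 0.99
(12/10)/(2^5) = 3/80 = 0.04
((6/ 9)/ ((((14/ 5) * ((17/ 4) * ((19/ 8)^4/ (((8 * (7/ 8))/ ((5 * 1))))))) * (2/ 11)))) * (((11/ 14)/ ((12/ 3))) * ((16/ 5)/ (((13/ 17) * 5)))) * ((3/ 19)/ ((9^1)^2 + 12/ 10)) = 1982464/ 463042893495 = 0.00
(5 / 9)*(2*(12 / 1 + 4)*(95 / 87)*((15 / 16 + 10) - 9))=37.61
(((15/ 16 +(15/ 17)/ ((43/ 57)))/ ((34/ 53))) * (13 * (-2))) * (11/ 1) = -186784455/ 198832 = -939.41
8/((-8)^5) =-1/4096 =-0.00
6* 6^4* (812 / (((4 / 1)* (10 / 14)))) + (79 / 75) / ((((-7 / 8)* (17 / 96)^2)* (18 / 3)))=111767351456 / 50575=2209932.80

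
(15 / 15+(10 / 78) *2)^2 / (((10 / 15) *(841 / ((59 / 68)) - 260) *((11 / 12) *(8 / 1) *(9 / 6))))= 141659 / 466772592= 0.00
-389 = -389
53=53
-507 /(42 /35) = -845 /2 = -422.50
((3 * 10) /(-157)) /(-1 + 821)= -3 /12874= -0.00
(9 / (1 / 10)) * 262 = 23580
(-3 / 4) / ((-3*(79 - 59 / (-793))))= 793 / 250824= 0.00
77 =77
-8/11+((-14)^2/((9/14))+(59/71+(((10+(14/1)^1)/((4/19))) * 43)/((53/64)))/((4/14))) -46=15630875303/745074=20978.96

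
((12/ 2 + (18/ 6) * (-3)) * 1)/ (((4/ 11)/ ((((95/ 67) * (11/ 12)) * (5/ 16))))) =-57475/ 17152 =-3.35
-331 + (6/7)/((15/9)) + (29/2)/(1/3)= -20089/70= -286.99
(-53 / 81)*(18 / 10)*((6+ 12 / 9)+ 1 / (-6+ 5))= -1007 / 135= -7.46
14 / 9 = 1.56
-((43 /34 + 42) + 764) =-27447 /34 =-807.26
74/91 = 0.81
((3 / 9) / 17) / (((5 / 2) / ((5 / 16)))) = 1 / 408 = 0.00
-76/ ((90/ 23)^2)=-10051/ 2025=-4.96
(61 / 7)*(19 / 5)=1159 / 35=33.11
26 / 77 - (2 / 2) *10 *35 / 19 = -26456 / 1463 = -18.08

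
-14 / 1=-14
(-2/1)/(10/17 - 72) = 0.03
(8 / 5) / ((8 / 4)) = 4 / 5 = 0.80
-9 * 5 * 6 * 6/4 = -405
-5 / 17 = -0.29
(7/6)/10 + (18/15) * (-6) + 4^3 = 683/12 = 56.92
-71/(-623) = 71/623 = 0.11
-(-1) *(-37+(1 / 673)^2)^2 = 280843032090384 / 205144679041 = 1369.00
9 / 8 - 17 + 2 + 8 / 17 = -1823 / 136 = -13.40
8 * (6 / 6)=8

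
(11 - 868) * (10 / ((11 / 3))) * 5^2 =-58431.82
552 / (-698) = -276 / 349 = -0.79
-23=-23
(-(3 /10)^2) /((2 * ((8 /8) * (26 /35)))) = -63 /1040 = -0.06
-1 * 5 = -5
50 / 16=25 / 8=3.12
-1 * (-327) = 327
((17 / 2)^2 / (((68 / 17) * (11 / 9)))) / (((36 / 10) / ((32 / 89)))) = 1445 / 979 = 1.48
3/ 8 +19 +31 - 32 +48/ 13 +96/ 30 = 13139/ 520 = 25.27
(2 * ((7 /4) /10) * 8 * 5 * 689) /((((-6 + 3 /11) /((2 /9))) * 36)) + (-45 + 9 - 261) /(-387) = -301840 /31347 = -9.63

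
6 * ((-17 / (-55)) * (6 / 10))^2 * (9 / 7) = 140454 / 529375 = 0.27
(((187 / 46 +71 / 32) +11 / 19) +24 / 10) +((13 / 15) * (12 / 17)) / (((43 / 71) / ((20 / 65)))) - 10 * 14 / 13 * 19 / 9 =-78705328391 / 5980047840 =-13.16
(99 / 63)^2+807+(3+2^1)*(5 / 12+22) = 541873 / 588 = 921.55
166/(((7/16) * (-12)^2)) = 166/63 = 2.63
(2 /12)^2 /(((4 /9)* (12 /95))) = 0.49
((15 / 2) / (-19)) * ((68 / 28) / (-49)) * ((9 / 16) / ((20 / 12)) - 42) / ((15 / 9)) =-509949 / 1042720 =-0.49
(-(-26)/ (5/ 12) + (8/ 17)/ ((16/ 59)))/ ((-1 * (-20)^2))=-10903/ 68000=-0.16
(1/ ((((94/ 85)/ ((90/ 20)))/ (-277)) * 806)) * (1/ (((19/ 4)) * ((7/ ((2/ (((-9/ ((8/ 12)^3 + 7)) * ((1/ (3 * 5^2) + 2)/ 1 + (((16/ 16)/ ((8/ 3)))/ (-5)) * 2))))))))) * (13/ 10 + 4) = 2458333450/ 12673858743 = 0.19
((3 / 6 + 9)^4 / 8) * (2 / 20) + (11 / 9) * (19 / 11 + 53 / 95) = 104.61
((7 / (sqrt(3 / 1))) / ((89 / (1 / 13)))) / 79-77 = -77.00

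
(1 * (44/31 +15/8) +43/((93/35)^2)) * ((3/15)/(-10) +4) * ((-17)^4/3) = 10792521563897/10378800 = 1039862.18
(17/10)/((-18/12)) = -1.13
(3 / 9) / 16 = 1 / 48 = 0.02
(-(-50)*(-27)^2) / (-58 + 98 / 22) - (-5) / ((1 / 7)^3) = 609185 / 589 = 1034.27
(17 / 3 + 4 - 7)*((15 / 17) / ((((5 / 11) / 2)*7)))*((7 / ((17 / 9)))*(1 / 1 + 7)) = 12672 / 289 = 43.85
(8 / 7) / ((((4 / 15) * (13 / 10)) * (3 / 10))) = 10.99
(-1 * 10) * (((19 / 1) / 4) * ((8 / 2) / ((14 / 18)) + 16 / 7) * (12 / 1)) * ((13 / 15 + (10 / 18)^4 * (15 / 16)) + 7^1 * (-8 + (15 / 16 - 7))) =2106337948 / 5103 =412764.64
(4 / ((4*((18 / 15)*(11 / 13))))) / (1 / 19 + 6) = 247 / 1518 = 0.16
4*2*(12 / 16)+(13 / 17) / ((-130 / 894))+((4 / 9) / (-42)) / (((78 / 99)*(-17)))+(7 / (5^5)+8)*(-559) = -194596123199 / 43509375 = -4472.51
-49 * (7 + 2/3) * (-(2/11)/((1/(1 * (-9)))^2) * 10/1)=608580/11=55325.45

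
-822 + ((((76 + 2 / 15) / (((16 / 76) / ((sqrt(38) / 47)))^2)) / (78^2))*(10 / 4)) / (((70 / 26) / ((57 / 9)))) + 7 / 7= -2138799909749 / 2605206240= -820.97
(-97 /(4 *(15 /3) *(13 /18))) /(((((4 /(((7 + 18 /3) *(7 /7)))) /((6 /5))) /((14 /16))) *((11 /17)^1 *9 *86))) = -34629 /756800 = -0.05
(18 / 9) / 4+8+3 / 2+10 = 20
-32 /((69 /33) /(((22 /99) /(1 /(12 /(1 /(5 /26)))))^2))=-140800 /34983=-4.02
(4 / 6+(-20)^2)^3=1736654408 / 27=64320533.63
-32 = -32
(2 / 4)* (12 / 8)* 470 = 705 / 2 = 352.50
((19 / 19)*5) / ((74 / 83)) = 5.61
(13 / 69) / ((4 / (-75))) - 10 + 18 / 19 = -21999 / 1748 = -12.59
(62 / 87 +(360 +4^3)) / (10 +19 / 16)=591200 / 15573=37.96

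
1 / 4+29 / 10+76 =79.15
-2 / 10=-1 / 5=-0.20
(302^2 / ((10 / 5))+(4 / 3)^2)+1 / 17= 6977387 / 153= 45603.84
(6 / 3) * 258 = 516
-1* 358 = -358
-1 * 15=-15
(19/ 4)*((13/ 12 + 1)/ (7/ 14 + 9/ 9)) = 475/ 72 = 6.60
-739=-739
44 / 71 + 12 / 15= 504 / 355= 1.42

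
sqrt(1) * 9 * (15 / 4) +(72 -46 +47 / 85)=20503 / 340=60.30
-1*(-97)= 97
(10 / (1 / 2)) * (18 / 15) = 24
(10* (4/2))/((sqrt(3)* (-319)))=-20* sqrt(3)/957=-0.04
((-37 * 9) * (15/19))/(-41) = 4995/779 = 6.41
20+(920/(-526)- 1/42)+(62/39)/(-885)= 2316153901/127084230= 18.23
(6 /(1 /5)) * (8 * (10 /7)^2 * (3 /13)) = 113.03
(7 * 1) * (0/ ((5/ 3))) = 0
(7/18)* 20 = 7.78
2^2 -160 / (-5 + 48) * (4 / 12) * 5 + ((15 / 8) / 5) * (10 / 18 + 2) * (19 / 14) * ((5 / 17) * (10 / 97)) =-8585307 / 3970792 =-2.16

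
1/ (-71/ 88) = -88/ 71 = -1.24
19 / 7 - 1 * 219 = -1514 / 7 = -216.29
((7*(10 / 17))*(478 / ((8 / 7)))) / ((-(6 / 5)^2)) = -1463875 / 1224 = -1195.98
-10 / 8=-5 / 4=-1.25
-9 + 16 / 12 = -23 / 3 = -7.67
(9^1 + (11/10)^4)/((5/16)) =104641/3125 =33.49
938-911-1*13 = 14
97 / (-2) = -97 / 2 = -48.50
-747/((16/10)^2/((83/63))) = -172225/448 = -384.43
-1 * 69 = -69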